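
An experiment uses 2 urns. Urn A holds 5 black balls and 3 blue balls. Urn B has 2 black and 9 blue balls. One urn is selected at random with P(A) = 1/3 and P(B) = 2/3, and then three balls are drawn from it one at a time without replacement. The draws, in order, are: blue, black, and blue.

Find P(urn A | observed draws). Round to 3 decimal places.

0.235

Compute the likelihood of the observed sequence for each case: P(data | urn A) = (3/8)(5/7)(2/6) = 0.089286; P(data | urn B) = (9/11)(2/10)(8/9) = 0.14545.
Multiplying each by its prior: 1/3 · 0.089286 = 0.029762, 2/3 · 0.14545 = 0.09697; these sum to 0.12673.
By Bayes' rule, P(urn A | data) = (0.029762) / (0.12673) = 0.23484.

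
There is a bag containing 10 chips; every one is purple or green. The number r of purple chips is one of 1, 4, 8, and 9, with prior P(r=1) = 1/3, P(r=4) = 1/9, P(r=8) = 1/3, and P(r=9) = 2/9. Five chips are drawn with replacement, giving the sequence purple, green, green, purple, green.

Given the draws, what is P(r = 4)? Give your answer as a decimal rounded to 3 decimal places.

The likelihood of the observed sequence under each hypothesis: P(data | r = 1) = (1/10)(9/10)(9/10)(1/10)(9/10) = 0.00729; P(data | r = 4) = (4/10)(6/10)(6/10)(4/10)(6/10) = 0.03456; P(data | r = 8) = (8/10)(2/10)(2/10)(8/10)(2/10) = 0.00512; P(data | r = 9) = (9/10)(1/10)(1/10)(9/10)(1/10) = 0.00081.
Multiplying each by its prior: 1/3 · 0.00729 = 0.00243, 1/9 · 0.03456 = 0.00384, 1/3 · 0.00512 = 0.0017067, 2/9 · 0.00081 = 0.00018; with total 0.0081567.
So P(r = 4 | data) = (0.00384) / (0.0081567) = 0.47078.

0.471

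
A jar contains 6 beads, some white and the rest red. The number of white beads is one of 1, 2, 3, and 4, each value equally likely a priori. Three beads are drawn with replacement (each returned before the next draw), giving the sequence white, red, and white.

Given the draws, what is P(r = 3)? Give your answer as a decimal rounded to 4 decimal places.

0.3375

The likelihood of the observed sequence under each hypothesis: P(data | r = 1) = (1/6)(5/6)(1/6) = 5/216; P(data | r = 2) = (2/6)(4/6)(2/6) = 2/27; P(data | r = 3) = (3/6)(3/6)(3/6) = 1/8; P(data | r = 4) = (4/6)(2/6)(4/6) = 4/27.
The prior-weighted likelihoods are 1/4 · 5/216 = 5/864, 1/4 · 2/27 = 1/54, 1/4 · 1/8 = 1/32, 1/4 · 4/27 = 1/27; with total 5/54.
Hence P(r = 3 | data) = (1/32) / (5/54) = 27/80.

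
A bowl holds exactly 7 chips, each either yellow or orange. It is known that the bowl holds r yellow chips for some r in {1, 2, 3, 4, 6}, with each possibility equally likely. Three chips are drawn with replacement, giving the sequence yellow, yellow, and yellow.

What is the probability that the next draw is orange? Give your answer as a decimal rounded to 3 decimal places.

0.254

Compute the likelihood of the observed sequence for each case: P(data | r = 1) = (1/7)(1/7)(1/7) = 0.0029155; P(data | r = 2) = (2/7)(2/7)(2/7) = 0.023324; P(data | r = 3) = (3/7)(3/7)(3/7) = 0.078717; P(data | r = 4) = (4/7)(4/7)(4/7) = 0.18659; P(data | r = 6) = (6/7)(6/7)(6/7) = 0.62974.
The prior-weighted likelihoods are 1/5 · 0.0029155 = 0.00058309, 1/5 · 0.023324 = 0.0046647, 1/5 · 0.078717 = 0.015743, 1/5 · 0.18659 = 0.037318, 1/5 · 0.62974 = 0.12595; summing to 0.18426.
Dividing through by the total gives posterior P(r = 1 | data) = 0.0031646, P(r = 2 | data) = 0.025316, P(r = 3 | data) = 0.085443, P(r = 4 | data) = 0.20253, P(r = 6 | data) = 0.68354.
The predictive probability is P(orange next | data) = (6/7)(0.0031646) + (5/7)(0.025316) + (4/7)(0.085443) + (3/7)(0.20253) + (1/7)(0.68354) = 0.25407.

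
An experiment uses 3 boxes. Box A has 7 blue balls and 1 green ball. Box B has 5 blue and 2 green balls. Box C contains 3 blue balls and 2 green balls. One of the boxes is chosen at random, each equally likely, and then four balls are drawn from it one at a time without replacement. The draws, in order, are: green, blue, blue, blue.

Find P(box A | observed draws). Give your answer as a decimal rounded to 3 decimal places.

0.340

Under each hypothesis, the probability of the observed sequence is: P(data | box A) = (1/8)(7/7)(6/6)(5/5) = 1/8; P(data | box B) = (2/7)(5/6)(4/5)(3/4) = 1/7; P(data | box C) = (2/5)(3/4)(2/3)(1/2) = 1/10.
The prior-weighted likelihoods are 1/3 · 1/8 = 1/24, 1/3 · 1/7 = 1/21, 1/3 · 1/10 = 1/30; with total 103/840.
Therefore the posterior P(box A | data) = (1/24) / (103/840) = 35/103.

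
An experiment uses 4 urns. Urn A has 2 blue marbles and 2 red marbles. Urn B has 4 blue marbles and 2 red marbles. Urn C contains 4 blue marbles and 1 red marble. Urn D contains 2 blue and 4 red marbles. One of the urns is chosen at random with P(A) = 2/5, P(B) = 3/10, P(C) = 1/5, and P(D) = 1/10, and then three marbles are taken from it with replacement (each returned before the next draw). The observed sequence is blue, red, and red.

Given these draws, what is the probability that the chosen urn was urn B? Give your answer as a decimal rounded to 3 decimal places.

0.238

For each hypothesis, P(data | H) works out to: P(data | urn A) = (2/4)(2/4)(2/4) = 0.125; P(data | urn B) = (4/6)(2/6)(2/6) = 0.074074; P(data | urn C) = (4/5)(1/5)(1/5) = 0.032; P(data | urn D) = (2/6)(4/6)(4/6) = 0.14815.
Weighting by the prior gives 2/5 · 0.125 = 0.05, 3/10 · 0.074074 = 0.022222, 1/5 · 0.032 = 0.0064, 1/10 · 0.14815 = 0.014815; summing to 0.093437.
So P(urn B | data) = (0.022222) / (0.093437) = 0.23783.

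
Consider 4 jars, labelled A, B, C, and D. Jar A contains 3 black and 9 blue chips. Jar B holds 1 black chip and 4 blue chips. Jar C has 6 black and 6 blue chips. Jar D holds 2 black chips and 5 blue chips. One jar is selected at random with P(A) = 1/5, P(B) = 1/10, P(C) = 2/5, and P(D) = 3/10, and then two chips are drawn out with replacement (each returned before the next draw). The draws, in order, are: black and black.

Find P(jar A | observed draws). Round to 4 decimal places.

0.0887

The likelihood of the observed sequence under each hypothesis: P(data | jar A) = (3/12)(3/12) = 0.0625; P(data | jar B) = (1/5)(1/5) = 0.04; P(data | jar C) = (6/12)(6/12) = 0.25; P(data | jar D) = (2/7)(2/7) = 0.081633.
Multiplying each by its prior: 1/5 · 0.0625 = 0.0125, 1/10 · 0.04 = 0.004, 2/5 · 0.25 = 0.1, 3/10 · 0.081633 = 0.02449; with total 0.14099.
Therefore the posterior P(jar A | data) = (0.0125) / (0.14099) = 0.088659.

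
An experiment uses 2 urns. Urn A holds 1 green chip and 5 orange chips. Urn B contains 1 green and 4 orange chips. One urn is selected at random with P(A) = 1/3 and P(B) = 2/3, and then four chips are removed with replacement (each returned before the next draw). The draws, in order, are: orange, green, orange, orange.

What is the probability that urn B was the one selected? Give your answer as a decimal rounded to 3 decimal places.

For each hypothesis, P(data | H) works out to: P(data | urn A) = (5/6)(1/6)(5/6)(5/6) = 0.096451; P(data | urn B) = (4/5)(1/5)(4/5)(4/5) = 0.1024.
The prior-weighted likelihoods are 1/3 · 0.096451 = 0.03215, 2/3 · 0.1024 = 0.068267; these sum to 0.10042.
So P(urn B | data) = (0.068267) / (0.10042) = 0.67983.

0.680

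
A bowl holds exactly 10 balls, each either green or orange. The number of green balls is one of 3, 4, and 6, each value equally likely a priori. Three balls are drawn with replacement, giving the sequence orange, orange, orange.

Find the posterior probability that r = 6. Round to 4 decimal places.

Under each hypothesis, the probability of the observed sequence is: P(data | r = 3) = (7/10)(7/10)(7/10) = 0.343; P(data | r = 4) = (6/10)(6/10)(6/10) = 0.216; P(data | r = 6) = (4/10)(4/10)(4/10) = 0.064.
Multiplying each by its prior: 1/3 · 0.343 = 0.11433, 1/3 · 0.216 = 0.072, 1/3 · 0.064 = 0.021333; summing to 0.20767.
Hence P(r = 6 | data) = (0.021333) / (0.20767) = 0.10273.

0.1027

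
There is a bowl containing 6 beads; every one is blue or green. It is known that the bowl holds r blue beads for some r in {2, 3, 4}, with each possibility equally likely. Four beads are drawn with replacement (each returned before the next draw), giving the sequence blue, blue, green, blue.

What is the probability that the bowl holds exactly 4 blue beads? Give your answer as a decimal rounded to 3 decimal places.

0.531

For each hypothesis, P(data | H) works out to: P(data | r = 2) = (2/6)(2/6)(4/6)(2/6) = 0.024691; P(data | r = 3) = (3/6)(3/6)(3/6)(3/6) = 0.0625; P(data | r = 4) = (4/6)(4/6)(2/6)(4/6) = 0.098765.
The prior-weighted likelihoods are 1/3 · 0.024691 = 0.0082305, 1/3 · 0.0625 = 0.020833, 1/3 · 0.098765 = 0.032922; with total 0.061986.
So P(r = 4 | data) = (0.032922) / (0.061986) = 0.53112.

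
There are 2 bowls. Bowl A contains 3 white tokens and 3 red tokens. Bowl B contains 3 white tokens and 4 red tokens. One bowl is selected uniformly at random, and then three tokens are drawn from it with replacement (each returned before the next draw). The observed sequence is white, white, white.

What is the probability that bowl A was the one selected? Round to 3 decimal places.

0.614

The likelihood of the observed sequence under each hypothesis: P(data | bowl A) = (3/6)(3/6)(3/6) = 0.125; P(data | bowl B) = (3/7)(3/7)(3/7) = 0.078717.
Weighting by the prior gives 1/2 · 0.125 = 0.0625, 1/2 · 0.078717 = 0.039359; these sum to 0.10186.
By Bayes' rule, P(bowl A | data) = (0.0625) / (0.10186) = 0.6136.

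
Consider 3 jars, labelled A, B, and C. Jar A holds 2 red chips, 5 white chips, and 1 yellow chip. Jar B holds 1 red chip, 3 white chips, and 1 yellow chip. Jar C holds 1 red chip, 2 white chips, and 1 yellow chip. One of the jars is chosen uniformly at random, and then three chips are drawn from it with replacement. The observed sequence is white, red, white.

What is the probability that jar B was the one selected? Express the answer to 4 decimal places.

0.3101

Compute the likelihood of the observed sequence for each case: P(data | jar A) = (5/8)(2/8)(5/8) = 0.097656; P(data | jar B) = (3/5)(1/5)(3/5) = 0.072; P(data | jar C) = (2/4)(1/4)(2/4) = 0.0625.
Weighting by the prior gives 1/3 · 0.097656 = 0.032552, 1/3 · 0.072 = 0.024, 1/3 · 0.0625 = 0.020833; summing to 0.077385.
Hence P(jar B | data) = (0.024) / (0.077385) = 0.31014.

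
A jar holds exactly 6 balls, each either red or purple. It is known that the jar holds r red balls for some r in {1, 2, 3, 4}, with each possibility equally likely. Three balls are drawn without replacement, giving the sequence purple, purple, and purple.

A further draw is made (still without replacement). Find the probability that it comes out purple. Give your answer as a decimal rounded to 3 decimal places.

The likelihood of the observed sequence under each hypothesis: P(data | r = 1) = (5/6)(4/5)(3/4) = 1/2; P(data | r = 2) = (4/6)(3/5)(2/4) = 1/5; P(data | r = 3) = (3/6)(2/5)(1/4) = 1/20; P(data | r = 4) = (2/6)(1/5)(0/4) = 0.
Weighting by the prior gives 1/4 · 1/2 = 1/8, 1/4 · 1/5 = 1/20, 1/4 · 1/20 = 1/80, 1/4 · 0 = 0; these sum to 3/16.
The posterior is then P(r = 1 | data) = 2/3, P(r = 2 | data) = 4/15, P(r = 3 | data) = 1/15, P(r = 4 | data) = 0.
So P(purple next | data) = Σ P(purple next | H) P(H | data) = (2/3)(2/3) + (1/3)(4/15) + (0)(1/15) = 8/15.

0.533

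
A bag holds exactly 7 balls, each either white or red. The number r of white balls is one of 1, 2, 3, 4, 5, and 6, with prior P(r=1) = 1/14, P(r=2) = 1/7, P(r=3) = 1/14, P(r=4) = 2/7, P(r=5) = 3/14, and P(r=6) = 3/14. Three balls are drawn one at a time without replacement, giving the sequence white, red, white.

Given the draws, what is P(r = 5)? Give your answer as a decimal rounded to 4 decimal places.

Compute the likelihood of the observed sequence for each case: P(data | r = 1) = (1/7)(6/6)(0/5) = 0; P(data | r = 2) = (2/7)(5/6)(1/5) = 0.047619; P(data | r = 3) = (3/7)(4/6)(2/5) = 0.11429; P(data | r = 4) = (4/7)(3/6)(3/5) = 0.17143; P(data | r = 5) = (5/7)(2/6)(4/5) = 0.19048; P(data | r = 6) = (6/7)(1/6)(5/5) = 0.14286.
Multiplying each by its prior: 1/14 · 0 = 0, 1/7 · 0.047619 = 0.0068027, 1/14 · 0.11429 = 0.0081633, 2/7 · 0.17143 = 0.04898, 3/14 · 0.19048 = 0.040816, 3/14 · 0.14286 = 0.030612; these sum to 0.13537.
Therefore the posterior P(r = 5 | data) = (0.040816) / (0.13537) = 0.30151.

0.3015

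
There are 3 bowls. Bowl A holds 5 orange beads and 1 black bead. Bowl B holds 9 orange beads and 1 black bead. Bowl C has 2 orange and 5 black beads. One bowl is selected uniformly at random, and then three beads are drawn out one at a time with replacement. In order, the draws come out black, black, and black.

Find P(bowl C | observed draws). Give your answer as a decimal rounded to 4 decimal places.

0.9848

For each hypothesis, P(data | H) works out to: P(data | bowl A) = (1/6)(1/6)(1/6) = 0.0046296; P(data | bowl B) = (1/10)(1/10)(1/10) = 0.001; P(data | bowl C) = (5/7)(5/7)(5/7) = 0.36443.
Multiplying each by its prior: 1/3 · 0.0046296 = 0.0015432, 1/3 · 0.001 = 0.00033333, 1/3 · 0.36443 = 0.12148; these sum to 0.12335.
Therefore the posterior P(bowl C | data) = (0.12148) / (0.12335) = 0.98479.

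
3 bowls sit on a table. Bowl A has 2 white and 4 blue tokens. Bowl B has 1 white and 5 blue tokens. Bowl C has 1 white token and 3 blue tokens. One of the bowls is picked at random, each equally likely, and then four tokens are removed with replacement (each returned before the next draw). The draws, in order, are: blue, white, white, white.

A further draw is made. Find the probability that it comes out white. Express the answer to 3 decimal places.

For each hypothesis, P(data | H) works out to: P(data | bowl A) = (4/6)(2/6)(2/6)(2/6) = 0.024691; P(data | bowl B) = (5/6)(1/6)(1/6)(1/6) = 0.003858; P(data | bowl C) = (3/4)(1/4)(1/4)(1/4) = 0.011719.
Weighting by the prior gives 1/3 · 0.024691 = 0.0082305, 1/3 · 0.003858 = 0.001286, 1/3 · 0.011719 = 0.0039062; with total 0.013423.
Normalising, the posterior is P(bowl A | data) = 0.61317, P(bowl B | data) = 0.095808, P(bowl C | data) = 0.29102.
The predictive probability is P(white next | data) = (1/3)(0.61317) + (1/6)(0.095808) + (1/4)(0.29102) = 0.29311.

0.293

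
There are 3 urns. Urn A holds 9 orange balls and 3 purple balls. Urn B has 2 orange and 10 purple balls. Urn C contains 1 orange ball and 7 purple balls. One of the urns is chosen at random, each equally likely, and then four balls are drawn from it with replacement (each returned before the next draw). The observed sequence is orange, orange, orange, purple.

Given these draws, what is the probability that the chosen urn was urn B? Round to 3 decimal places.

0.035

For each hypothesis, P(data | H) works out to: P(data | urn A) = (9/12)(9/12)(9/12)(3/12) = 0.10547; P(data | urn B) = (2/12)(2/12)(2/12)(10/12) = 0.003858; P(data | urn C) = (1/8)(1/8)(1/8)(7/8) = 0.001709.
The prior-weighted likelihoods are 1/3 · 0.10547 = 0.035156, 1/3 · 0.003858 = 0.001286, 1/3 · 0.001709 = 0.00056966; with total 0.037012.
Hence P(urn B | data) = (0.001286) / (0.037012) = 0.034746.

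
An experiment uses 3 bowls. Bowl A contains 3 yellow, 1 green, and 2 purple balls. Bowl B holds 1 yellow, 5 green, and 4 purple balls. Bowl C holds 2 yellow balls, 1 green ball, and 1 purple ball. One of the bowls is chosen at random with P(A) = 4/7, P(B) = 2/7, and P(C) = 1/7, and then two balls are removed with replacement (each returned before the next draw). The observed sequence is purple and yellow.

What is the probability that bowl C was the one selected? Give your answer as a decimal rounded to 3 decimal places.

Compute the likelihood of the observed sequence for each case: P(data | bowl A) = (2/6)(3/6) = 0.16667; P(data | bowl B) = (4/10)(1/10) = 0.04; P(data | bowl C) = (1/4)(2/4) = 0.125.
Multiplying each by its prior: 4/7 · 0.16667 = 0.095238, 2/7 · 0.04 = 0.011429, 1/7 · 0.125 = 0.017857; summing to 0.12452.
Hence P(bowl C | data) = (0.017857) / (0.12452) = 0.1434.

0.143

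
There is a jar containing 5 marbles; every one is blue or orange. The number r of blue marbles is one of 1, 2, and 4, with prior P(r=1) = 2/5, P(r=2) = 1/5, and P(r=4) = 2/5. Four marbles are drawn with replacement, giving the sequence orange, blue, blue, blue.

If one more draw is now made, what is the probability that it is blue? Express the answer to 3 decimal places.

0.710

Compute the likelihood of the observed sequence for each case: P(data | r = 1) = (4/5)(1/5)(1/5)(1/5) = 0.0064; P(data | r = 2) = (3/5)(2/5)(2/5)(2/5) = 0.0384; P(data | r = 4) = (1/5)(4/5)(4/5)(4/5) = 0.1024.
Weighting by the prior gives 2/5 · 0.0064 = 0.00256, 1/5 · 0.0384 = 0.00768, 2/5 · 0.1024 = 0.04096; with total 0.0512.
The posterior is then P(r = 1 | data) = 0.05, P(r = 2 | data) = 0.15, P(r = 4 | data) = 0.8.
The predictive probability is P(blue next | data) = (1/5)(0.05) + (2/5)(0.15) + (4/5)(0.8) = 0.71.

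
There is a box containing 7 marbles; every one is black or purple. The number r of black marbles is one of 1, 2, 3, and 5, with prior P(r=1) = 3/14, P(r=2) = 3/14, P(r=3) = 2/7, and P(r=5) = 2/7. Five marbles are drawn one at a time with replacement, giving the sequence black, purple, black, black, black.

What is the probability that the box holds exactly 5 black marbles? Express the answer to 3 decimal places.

0.763

Compute the likelihood of the observed sequence for each case: P(data | r = 1) = (1/7)(6/7)(1/7)(1/7)(1/7) = 0.00035699; P(data | r = 2) = (2/7)(5/7)(2/7)(2/7)(2/7) = 0.0047599; P(data | r = 3) = (3/7)(4/7)(3/7)(3/7)(3/7) = 0.019278; P(data | r = 5) = (5/7)(2/7)(5/7)(5/7)(5/7) = 0.074374.
Multiplying each by its prior: 3/14 · 0.00035699 = 7.6499e-05, 3/14 · 0.0047599 = 0.00102, 2/7 · 0.019278 = 0.0055079, 2/7 · 0.074374 = 0.02125; with total 0.027854.
So P(r = 5 | data) = (0.02125) / (0.027854) = 0.76289.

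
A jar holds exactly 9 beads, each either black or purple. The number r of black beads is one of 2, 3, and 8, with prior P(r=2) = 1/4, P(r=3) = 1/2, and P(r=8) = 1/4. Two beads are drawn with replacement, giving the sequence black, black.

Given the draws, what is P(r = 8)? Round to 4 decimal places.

0.7442

For each hypothesis, P(data | H) works out to: P(data | r = 2) = (2/9)(2/9) = 4/81; P(data | r = 3) = (3/9)(3/9) = 1/9; P(data | r = 8) = (8/9)(8/9) = 64/81.
Weighting by the prior gives 1/4 · 4/81 = 1/81, 1/2 · 1/9 = 1/18, 1/4 · 64/81 = 16/81; summing to 43/162.
Therefore the posterior P(r = 8 | data) = (16/81) / (43/162) = 32/43.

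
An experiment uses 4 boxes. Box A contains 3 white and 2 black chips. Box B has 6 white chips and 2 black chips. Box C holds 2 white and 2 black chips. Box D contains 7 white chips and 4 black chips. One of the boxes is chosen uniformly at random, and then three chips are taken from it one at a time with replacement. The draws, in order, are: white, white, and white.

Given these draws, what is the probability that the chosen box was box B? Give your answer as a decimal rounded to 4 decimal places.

0.4134

For each hypothesis, P(data | H) works out to: P(data | box A) = (3/5)(3/5)(3/5) = 0.216; P(data | box B) = (6/8)(6/8)(6/8) = 0.42188; P(data | box C) = (2/4)(2/4)(2/4) = 0.125; P(data | box D) = (7/11)(7/11)(7/11) = 0.2577.
The prior-weighted likelihoods are 1/4 · 0.216 = 0.054, 1/4 · 0.42188 = 0.10547, 1/4 · 0.125 = 0.03125, 1/4 · 0.2577 = 0.064425; these sum to 0.25514.
Therefore the posterior P(box B | data) = (0.10547) / (0.25514) = 0.41337.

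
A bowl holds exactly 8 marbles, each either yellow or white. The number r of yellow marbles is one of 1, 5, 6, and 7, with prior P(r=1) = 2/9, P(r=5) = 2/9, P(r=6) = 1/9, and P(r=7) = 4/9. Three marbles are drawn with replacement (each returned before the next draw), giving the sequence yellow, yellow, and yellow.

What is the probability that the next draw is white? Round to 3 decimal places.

0.174

Under each hypothesis, the probability of the observed sequence is: P(data | r = 1) = (1/8)(1/8)(1/8) = 0.0019531; P(data | r = 5) = (5/8)(5/8)(5/8) = 0.24414; P(data | r = 6) = (6/8)(6/8)(6/8) = 0.42188; P(data | r = 7) = (7/8)(7/8)(7/8) = 0.66992.
Multiplying each by its prior: 2/9 · 0.0019531 = 0.00043403, 2/9 · 0.24414 = 0.054253, 1/9 · 0.42188 = 0.046875, 4/9 · 0.66992 = 0.29774; summing to 0.39931.
Dividing through by the total gives posterior P(r = 1 | data) = 0.001087, P(r = 5 | data) = 0.13587, P(r = 6 | data) = 0.11739, P(r = 7 | data) = 0.74565.
Averaging over the posterior, P(white next | data) = (7/8)(0.001087) + (3/8)(0.13587) + (1/4)(0.11739) + (1/8)(0.74565) = 0.17446.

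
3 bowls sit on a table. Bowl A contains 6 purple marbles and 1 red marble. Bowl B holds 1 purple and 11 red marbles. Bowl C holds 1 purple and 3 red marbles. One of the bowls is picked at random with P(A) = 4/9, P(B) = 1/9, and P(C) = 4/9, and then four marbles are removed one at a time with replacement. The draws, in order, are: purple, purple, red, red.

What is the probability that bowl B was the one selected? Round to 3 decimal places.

Under each hypothesis, the probability of the observed sequence is: P(data | bowl A) = (6/7)(6/7)(1/7)(1/7) = 0.014994; P(data | bowl B) = (1/12)(1/12)(11/12)(11/12) = 0.0058353; P(data | bowl C) = (1/4)(1/4)(3/4)(3/4) = 0.035156.
Multiplying each by its prior: 4/9 · 0.014994 = 0.0066639, 1/9 · 0.0058353 = 0.00064836, 4/9 · 0.035156 = 0.015625; with total 0.022937.
So P(bowl B | data) = (0.00064836) / (0.022937) = 0.028267.

0.028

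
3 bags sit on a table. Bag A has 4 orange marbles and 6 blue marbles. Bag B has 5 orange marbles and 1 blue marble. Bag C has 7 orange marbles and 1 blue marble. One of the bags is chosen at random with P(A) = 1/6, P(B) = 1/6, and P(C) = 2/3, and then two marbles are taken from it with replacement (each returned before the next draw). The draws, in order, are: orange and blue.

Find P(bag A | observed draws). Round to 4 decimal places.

0.2940

The likelihood of the observed sequence under each hypothesis: P(data | bag A) = (4/10)(6/10) = 0.24; P(data | bag B) = (5/6)(1/6) = 0.13889; P(data | bag C) = (7/8)(1/8) = 0.10938.
Weighting by the prior gives 1/6 · 0.24 = 0.04, 1/6 · 0.13889 = 0.023148, 2/3 · 0.10938 = 0.072917; with total 0.13606.
So P(bag A | data) = (0.04) / (0.13606) = 0.29398.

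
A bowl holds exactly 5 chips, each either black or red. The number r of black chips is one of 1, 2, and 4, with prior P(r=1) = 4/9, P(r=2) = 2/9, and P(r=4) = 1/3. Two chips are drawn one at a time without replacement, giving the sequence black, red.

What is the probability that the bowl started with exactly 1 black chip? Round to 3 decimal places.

0.400

Compute the likelihood of the observed sequence for each case: P(data | r = 1) = (1/5)(4/4) = 1/5; P(data | r = 2) = (2/5)(3/4) = 3/10; P(data | r = 4) = (4/5)(1/4) = 1/5.
Multiplying each by its prior: 4/9 · 1/5 = 4/45, 2/9 · 3/10 = 1/15, 1/3 · 1/5 = 1/15; with total 2/9.
By Bayes' rule, P(r = 1 | data) = (4/45) / (2/9) = 2/5.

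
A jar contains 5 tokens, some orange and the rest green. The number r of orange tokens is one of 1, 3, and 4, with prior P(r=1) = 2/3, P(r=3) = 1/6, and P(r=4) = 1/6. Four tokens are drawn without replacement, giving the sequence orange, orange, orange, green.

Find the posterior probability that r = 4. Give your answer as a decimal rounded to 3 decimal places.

Compute the likelihood of the observed sequence for each case: P(data | r = 1) = (1/5)(0/4) = 0; P(data | r = 3) = (3/5)(2/4)(1/3)(2/2) = 1/10; P(data | r = 4) = (4/5)(3/4)(2/3)(1/2) = 1/5.
Weighting by the prior gives 2/3 · 0 = 0, 1/6 · 1/10 = 1/60, 1/6 · 1/5 = 1/30; summing to 1/20.
By Bayes' rule, P(r = 4 | data) = (1/30) / (1/20) = 2/3.

0.667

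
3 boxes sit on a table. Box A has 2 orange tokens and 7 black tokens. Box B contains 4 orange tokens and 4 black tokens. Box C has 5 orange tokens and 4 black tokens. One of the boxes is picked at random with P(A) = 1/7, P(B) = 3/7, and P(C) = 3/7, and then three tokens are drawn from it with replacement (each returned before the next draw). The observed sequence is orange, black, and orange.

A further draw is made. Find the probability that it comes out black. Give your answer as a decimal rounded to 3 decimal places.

The likelihood of the observed sequence under each hypothesis: P(data | box A) = (2/9)(7/9)(2/9) = 0.038409; P(data | box B) = (4/8)(4/8)(4/8) = 0.125; P(data | box C) = (5/9)(4/9)(5/9) = 0.13717.
The prior-weighted likelihoods are 1/7 · 0.038409 = 0.005487, 3/7 · 0.125 = 0.053571, 3/7 · 0.13717 = 0.058789; with total 0.11785.
Normalising, the posterior is P(box A | data) = 0.04656, P(box B | data) = 0.45458, P(box C | data) = 0.49886.
The predictive probability is P(black next | data) = (7/9)(0.04656) + (1/2)(0.45458) + (4/9)(0.49886) = 0.48522.

0.485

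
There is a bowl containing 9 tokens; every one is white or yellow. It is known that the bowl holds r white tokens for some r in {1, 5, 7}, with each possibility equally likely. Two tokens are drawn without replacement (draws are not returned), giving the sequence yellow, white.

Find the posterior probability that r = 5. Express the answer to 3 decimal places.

0.476

The likelihood of the observed sequence under each hypothesis: P(data | r = 1) = (8/9)(1/8) = 1/9; P(data | r = 5) = (4/9)(5/8) = 5/18; P(data | r = 7) = (2/9)(7/8) = 7/36.
The prior-weighted likelihoods are 1/3 · 1/9 = 1/27, 1/3 · 5/18 = 5/54, 1/3 · 7/36 = 7/108; summing to 7/36.
By Bayes' rule, P(r = 5 | data) = (5/54) / (7/36) = 10/21.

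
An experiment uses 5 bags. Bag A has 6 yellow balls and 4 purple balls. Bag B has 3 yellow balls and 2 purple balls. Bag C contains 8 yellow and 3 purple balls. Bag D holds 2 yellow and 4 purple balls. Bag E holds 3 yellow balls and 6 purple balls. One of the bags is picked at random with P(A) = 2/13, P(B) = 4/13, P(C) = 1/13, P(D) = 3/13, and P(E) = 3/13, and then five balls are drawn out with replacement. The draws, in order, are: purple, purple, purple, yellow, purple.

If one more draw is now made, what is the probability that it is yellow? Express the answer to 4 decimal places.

The likelihood of the observed sequence under each hypothesis: P(data | bag A) = (4/10)(4/10)(4/10)(6/10)(4/10) = 0.01536; P(data | bag B) = (2/5)(2/5)(2/5)(3/5)(2/5) = 0.01536; P(data | bag C) = (3/11)(3/11)(3/11)(8/11)(3/11) = 0.0040236; P(data | bag D) = (4/6)(4/6)(4/6)(2/6)(4/6) = 0.065844; P(data | bag E) = (6/9)(6/9)(6/9)(3/9)(6/9) = 0.065844.
The prior-weighted likelihoods are 2/13 · 0.01536 = 0.0023631, 4/13 · 0.01536 = 0.0047262, 1/13 · 0.0040236 = 0.00030951, 3/13 · 0.065844 = 0.015195, 3/13 · 0.065844 = 0.015195; these sum to 0.037788.
Dividing through by the total gives posterior P(bag A | data) = 0.062535, P(bag B | data) = 0.12507, P(bag C | data) = 0.0081906, P(bag D | data) = 0.4021, P(bag E | data) = 0.4021.
So P(yellow next | data) = Σ P(yellow next | H) P(H | data) = (3/5)(0.062535) + (3/5)(0.12507) + (8/11)(0.0081906) + (1/3)(0.4021) + (1/3)(0.4021) = 0.38659.

0.3866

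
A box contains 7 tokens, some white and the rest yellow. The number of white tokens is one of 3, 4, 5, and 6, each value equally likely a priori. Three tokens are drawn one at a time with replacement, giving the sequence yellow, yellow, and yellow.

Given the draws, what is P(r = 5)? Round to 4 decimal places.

The likelihood of the observed sequence under each hypothesis: P(data | r = 3) = (4/7)(4/7)(4/7) = 0.18659; P(data | r = 4) = (3/7)(3/7)(3/7) = 0.078717; P(data | r = 5) = (2/7)(2/7)(2/7) = 0.023324; P(data | r = 6) = (1/7)(1/7)(1/7) = 0.0029155.
Multiplying each by its prior: 1/4 · 0.18659 = 0.046647, 1/4 · 0.078717 = 0.019679, 1/4 · 0.023324 = 0.0058309, 1/4 · 0.0029155 = 0.00072886; these sum to 0.072886.
So P(r = 5 | data) = (0.0058309) / (0.072886) = 0.08.

0.0800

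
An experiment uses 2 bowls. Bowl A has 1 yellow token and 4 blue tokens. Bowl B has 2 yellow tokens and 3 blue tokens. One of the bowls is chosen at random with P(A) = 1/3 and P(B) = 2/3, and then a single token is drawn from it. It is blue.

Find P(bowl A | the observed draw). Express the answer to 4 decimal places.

0.4000

The likelihood of this draw under each hypothesis: P(data | bowl A) = (4/5) = 4/5; P(data | bowl B) = (3/5) = 3/5.
Weighting by the prior gives 1/3 · 4/5 = 4/15, 2/3 · 3/5 = 2/5; these sum to 2/3.
Hence P(bowl A | data) = (4/15) / (2/3) = 2/5.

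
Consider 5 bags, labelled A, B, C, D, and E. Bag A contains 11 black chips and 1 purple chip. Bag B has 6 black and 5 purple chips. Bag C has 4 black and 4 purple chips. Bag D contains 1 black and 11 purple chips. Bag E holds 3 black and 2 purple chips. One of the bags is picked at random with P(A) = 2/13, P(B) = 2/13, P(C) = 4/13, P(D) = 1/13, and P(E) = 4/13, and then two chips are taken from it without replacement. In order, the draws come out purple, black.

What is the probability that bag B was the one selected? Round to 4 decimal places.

0.1738

Compute the likelihood of the observed sequence for each case: P(data | bag A) = (1/12)(11/11) = 0.083333; P(data | bag B) = (5/11)(6/10) = 0.27273; P(data | bag C) = (4/8)(4/7) = 0.28571; P(data | bag D) = (11/12)(1/11) = 0.083333; P(data | bag E) = (2/5)(3/4) = 0.3.
The prior-weighted likelihoods are 2/13 · 0.083333 = 0.012821, 2/13 · 0.27273 = 0.041958, 4/13 · 0.28571 = 0.087912, 1/13 · 0.083333 = 0.0064103, 4/13 · 0.3 = 0.092308; summing to 0.24141.
Hence P(bag B | data) = (0.041958) / (0.24141) = 0.17381.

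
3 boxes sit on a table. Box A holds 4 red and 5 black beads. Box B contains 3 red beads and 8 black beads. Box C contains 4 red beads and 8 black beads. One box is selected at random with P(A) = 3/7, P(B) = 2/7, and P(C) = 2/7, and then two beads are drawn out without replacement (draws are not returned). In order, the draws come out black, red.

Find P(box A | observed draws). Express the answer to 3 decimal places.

0.475

Under each hypothesis, the probability of the observed sequence is: P(data | box A) = (5/9)(4/8) = 5/18; P(data | box B) = (8/11)(3/10) = 12/55; P(data | box C) = (8/12)(4/11) = 8/33.
Weighting by the prior gives 3/7 · 5/18 = 5/42, 2/7 · 12/55 = 24/385, 2/7 · 8/33 = 16/231; these sum to 193/770.
Therefore the posterior P(box A | data) = (5/42) / (193/770) = 275/579.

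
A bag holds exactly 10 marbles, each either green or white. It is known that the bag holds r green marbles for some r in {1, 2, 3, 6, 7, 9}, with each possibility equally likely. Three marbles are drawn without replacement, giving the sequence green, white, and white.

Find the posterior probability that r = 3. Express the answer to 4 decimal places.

0.2972

The likelihood of the observed sequence under each hypothesis: P(data | r = 1) = (1/10)(9/9)(8/8) = 1/10; P(data | r = 2) = (2/10)(8/9)(7/8) = 7/45; P(data | r = 3) = (3/10)(7/9)(6/8) = 7/40; P(data | r = 6) = (6/10)(4/9)(3/8) = 1/10; P(data | r = 7) = (7/10)(3/9)(2/8) = 7/120; P(data | r = 9) = (9/10)(1/9)(0/8) = 0.
Weighting by the prior gives 1/6 · 1/10 = 1/60, 1/6 · 7/45 = 7/270, 1/6 · 7/40 = 7/240, 1/6 · 1/10 = 1/60, 1/6 · 7/120 = 7/720, 1/6 · 0 = 0; with total 53/540.
Therefore the posterior P(r = 3 | data) = (7/240) / (53/540) = 63/212.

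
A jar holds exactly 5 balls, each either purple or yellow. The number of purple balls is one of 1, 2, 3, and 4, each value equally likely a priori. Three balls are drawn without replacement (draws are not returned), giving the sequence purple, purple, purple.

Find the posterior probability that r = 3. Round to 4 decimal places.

Under each hypothesis, the probability of the observed sequence is: P(data | r = 1) = (1/5)(0/4) = 0; P(data | r = 2) = (2/5)(1/4)(0/3) = 0; P(data | r = 3) = (3/5)(2/4)(1/3) = 1/10; P(data | r = 4) = (4/5)(3/4)(2/3) = 2/5.
Weighting by the prior gives 1/4 · 0 = 0, 1/4 · 0 = 0, 1/4 · 1/10 = 1/40, 1/4 · 2/5 = 1/10; with total 1/8.
So P(r = 3 | data) = (1/40) / (1/8) = 1/5.

0.2000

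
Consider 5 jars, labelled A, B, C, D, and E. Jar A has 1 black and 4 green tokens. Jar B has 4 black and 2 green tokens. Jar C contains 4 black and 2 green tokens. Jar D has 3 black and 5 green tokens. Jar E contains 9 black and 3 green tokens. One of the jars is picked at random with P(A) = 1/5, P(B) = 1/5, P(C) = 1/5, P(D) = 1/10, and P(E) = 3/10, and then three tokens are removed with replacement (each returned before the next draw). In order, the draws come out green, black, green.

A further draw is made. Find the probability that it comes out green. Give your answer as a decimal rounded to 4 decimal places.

Compute the likelihood of the observed sequence for each case: P(data | jar A) = (4/5)(1/5)(4/5) = 0.128; P(data | jar B) = (2/6)(4/6)(2/6) = 0.074074; P(data | jar C) = (2/6)(4/6)(2/6) = 0.074074; P(data | jar D) = (5/8)(3/8)(5/8) = 0.14648; P(data | jar E) = (3/12)(9/12)(3/12) = 0.046875.
Multiplying each by its prior: 1/5 · 0.128 = 0.0256, 1/5 · 0.074074 = 0.014815, 1/5 · 0.074074 = 0.014815, 1/10 · 0.14648 = 0.014648, 3/10 · 0.046875 = 0.014063; with total 0.083941.
Dividing through by the total gives posterior P(jar A | data) = 0.30498, P(jar B | data) = 0.17649, P(jar C | data) = 0.17649, P(jar D | data) = 0.17451, P(jar E | data) = 0.16753.
The predictive probability is P(green next | data) = (4/5)(0.30498) + (1/3)(0.17649) + (1/3)(0.17649) + (5/8)(0.17451) + (1/4)(0.16753) = 0.51259.

0.5126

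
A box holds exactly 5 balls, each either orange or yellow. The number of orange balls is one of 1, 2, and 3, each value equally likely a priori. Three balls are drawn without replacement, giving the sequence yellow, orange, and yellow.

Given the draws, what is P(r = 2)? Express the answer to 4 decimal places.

The likelihood of the observed sequence under each hypothesis: P(data | r = 1) = (4/5)(1/4)(3/3) = 1/5; P(data | r = 2) = (3/5)(2/4)(2/3) = 1/5; P(data | r = 3) = (2/5)(3/4)(1/3) = 1/10.
Weighting by the prior gives 1/3 · 1/5 = 1/15, 1/3 · 1/5 = 1/15, 1/3 · 1/10 = 1/30; with total 1/6.
Therefore the posterior P(r = 2 | data) = (1/15) / (1/6) = 2/5.

0.4000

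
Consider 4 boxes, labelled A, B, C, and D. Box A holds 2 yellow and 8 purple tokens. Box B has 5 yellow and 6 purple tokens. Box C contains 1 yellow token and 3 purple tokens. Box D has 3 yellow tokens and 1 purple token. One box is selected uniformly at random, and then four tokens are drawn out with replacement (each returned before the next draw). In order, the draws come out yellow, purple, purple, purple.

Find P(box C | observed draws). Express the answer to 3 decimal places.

0.360

The likelihood of the observed sequence under each hypothesis: P(data | box A) = (2/10)(8/10)(8/10)(8/10) = 0.1024; P(data | box B) = (5/11)(6/11)(6/11)(6/11) = 0.073765; P(data | box C) = (1/4)(3/4)(3/4)(3/4) = 0.10547; P(data | box D) = (3/4)(1/4)(1/4)(1/4) = 0.011719.
The prior-weighted likelihoods are 1/4 · 0.1024 = 0.0256, 1/4 · 0.073765 = 0.018441, 1/4 · 0.10547 = 0.026367, 1/4 · 0.011719 = 0.0029297; with total 0.073338.
By Bayes' rule, P(box C | data) = (0.026367) / (0.073338) = 0.35953.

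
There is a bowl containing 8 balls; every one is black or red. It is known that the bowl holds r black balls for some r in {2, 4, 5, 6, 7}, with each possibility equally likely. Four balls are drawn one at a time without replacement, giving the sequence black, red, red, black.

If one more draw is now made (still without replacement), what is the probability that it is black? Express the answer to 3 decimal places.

0.578

The likelihood of the observed sequence under each hypothesis: P(data | r = 2) = (2/8)(6/7)(5/6)(1/5) = 1/28; P(data | r = 4) = (4/8)(4/7)(3/6)(3/5) = 3/35; P(data | r = 5) = (5/8)(3/7)(2/6)(4/5) = 1/14; P(data | r = 6) = (6/8)(2/7)(1/6)(5/5) = 1/28; P(data | r = 7) = (7/8)(1/7)(0/6) = 0.
Multiplying each by its prior: 1/5 · 1/28 = 1/140, 1/5 · 3/35 = 3/175, 1/5 · 1/14 = 1/70, 1/5 · 1/28 = 1/140, 1/5 · 0 = 0; with total 8/175.
The posterior is then P(r = 2 | data) = 5/32, P(r = 4 | data) = 3/8, P(r = 5 | data) = 5/16, P(r = 6 | data) = 5/32, P(r = 7 | data) = 0.
The predictive probability is P(black next | data) = (0)(5/32) + (1/2)(3/8) + (3/4)(5/16) + (1)(5/32) = 37/64.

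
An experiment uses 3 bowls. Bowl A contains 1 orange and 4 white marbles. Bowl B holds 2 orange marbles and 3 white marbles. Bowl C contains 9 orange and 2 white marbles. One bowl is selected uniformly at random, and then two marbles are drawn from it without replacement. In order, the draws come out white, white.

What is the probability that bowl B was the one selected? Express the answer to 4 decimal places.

The likelihood of the observed sequence under each hypothesis: P(data | bowl A) = (4/5)(3/4) = 3/5; P(data | bowl B) = (3/5)(2/4) = 3/10; P(data | bowl C) = (2/11)(1/10) = 1/55.
Multiplying each by its prior: 1/3 · 3/5 = 1/5, 1/3 · 3/10 = 1/10, 1/3 · 1/55 = 1/165; summing to 101/330.
By Bayes' rule, P(bowl B | data) = (1/10) / (101/330) = 33/101.

0.3267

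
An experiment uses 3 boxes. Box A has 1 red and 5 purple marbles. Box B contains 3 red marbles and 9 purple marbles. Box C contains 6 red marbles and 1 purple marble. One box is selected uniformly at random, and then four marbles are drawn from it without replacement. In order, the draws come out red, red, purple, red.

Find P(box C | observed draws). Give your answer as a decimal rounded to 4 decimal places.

Compute the likelihood of the observed sequence for each case: P(data | box A) = (1/6)(0/5) = 0; P(data | box B) = (3/12)(2/11)(9/10)(1/9) = 0.0045455; P(data | box C) = (6/7)(5/6)(1/5)(4/4) = 0.14286.
The prior-weighted likelihoods are 1/3 · 0 = 0, 1/3 · 0.0045455 = 0.0015152, 1/3 · 0.14286 = 0.047619; these sum to 0.049134.
Therefore the posterior P(box C | data) = (0.047619) / (0.049134) = 0.96916.

0.9692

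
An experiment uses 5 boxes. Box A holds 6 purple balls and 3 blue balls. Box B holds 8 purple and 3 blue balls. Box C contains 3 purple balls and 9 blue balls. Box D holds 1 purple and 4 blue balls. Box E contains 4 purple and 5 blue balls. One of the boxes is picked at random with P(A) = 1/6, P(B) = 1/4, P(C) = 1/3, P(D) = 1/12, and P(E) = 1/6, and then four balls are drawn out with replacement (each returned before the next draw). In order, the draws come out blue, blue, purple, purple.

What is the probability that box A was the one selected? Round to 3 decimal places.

0.196

For each hypothesis, P(data | H) works out to: P(data | box A) = (3/9)(3/9)(6/9)(6/9) = 0.049383; P(data | box B) = (3/11)(3/11)(8/11)(8/11) = 0.039342; P(data | box C) = (9/12)(9/12)(3/12)(3/12) = 0.035156; P(data | box D) = (4/5)(4/5)(1/5)(1/5) = 0.0256; P(data | box E) = (5/9)(5/9)(4/9)(4/9) = 0.060966.
The prior-weighted likelihoods are 1/6 · 0.049383 = 0.0082305, 1/4 · 0.039342 = 0.0098354, 1/3 · 0.035156 = 0.011719, 1/12 · 0.0256 = 0.0021333, 1/6 · 0.060966 = 0.010161; with total 0.042079.
So P(box A | data) = (0.0082305) / (0.042079) = 0.1956.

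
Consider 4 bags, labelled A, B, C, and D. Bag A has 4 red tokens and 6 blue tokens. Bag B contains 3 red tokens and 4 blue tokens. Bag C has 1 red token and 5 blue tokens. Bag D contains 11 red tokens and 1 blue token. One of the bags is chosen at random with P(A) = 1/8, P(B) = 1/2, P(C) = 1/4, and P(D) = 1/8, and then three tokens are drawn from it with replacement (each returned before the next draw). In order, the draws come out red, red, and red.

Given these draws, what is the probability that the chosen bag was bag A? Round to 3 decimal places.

0.055

Compute the likelihood of the observed sequence for each case: P(data | bag A) = (4/10)(4/10)(4/10) = 0.064; P(data | bag B) = (3/7)(3/7)(3/7) = 0.078717; P(data | bag C) = (1/6)(1/6)(1/6) = 0.0046296; P(data | bag D) = (11/12)(11/12)(11/12) = 0.77025.
Weighting by the prior gives 1/8 · 0.064 = 0.008, 1/2 · 0.078717 = 0.039359, 1/4 · 0.0046296 = 0.0011574, 1/8 · 0.77025 = 0.096282; summing to 0.1448.
Hence P(bag A | data) = (0.008) / (0.1448) = 0.055249.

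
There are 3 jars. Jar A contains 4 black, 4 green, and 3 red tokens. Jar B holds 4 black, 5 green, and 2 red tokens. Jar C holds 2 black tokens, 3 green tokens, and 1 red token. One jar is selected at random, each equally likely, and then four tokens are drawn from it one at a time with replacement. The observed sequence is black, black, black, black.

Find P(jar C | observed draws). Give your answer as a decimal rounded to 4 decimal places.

The likelihood of the observed sequence under each hypothesis: P(data | jar A) = (4/11)(4/11)(4/11)(4/11) = 0.017485; P(data | jar B) = (4/11)(4/11)(4/11)(4/11) = 0.017485; P(data | jar C) = (2/6)(2/6)(2/6)(2/6) = 0.012346.
Weighting by the prior gives 1/3 · 0.017485 = 0.0058284, 1/3 · 0.017485 = 0.0058284, 1/3 · 0.012346 = 0.0041152; these sum to 0.015772.
Hence P(jar C | data) = (0.0041152) / (0.015772) = 0.26092.

0.2609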